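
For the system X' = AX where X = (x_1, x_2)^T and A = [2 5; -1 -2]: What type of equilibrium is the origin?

center

A = [[2,5],[-1,-2]]; det(A-λI) = λ^2 + 1.
λ = 0 ± i: zero real part.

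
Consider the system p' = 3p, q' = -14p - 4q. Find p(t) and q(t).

Coefficient matrix A = [[3, 0], [-14, -4]].
Characteristic polynomial det(A - λI) = λ^2 + λ - 12 = 0.
Eigenvalues λ = 3, -4.
For λ=3: (A-λI) row 2 is [-14, -7], so an eigenvector is (-1, 2).
For λ=-4: (A-λI) row 1 is [7, 0], so an eigenvector is (0, 1).
General solution: C_1e^(3t)(-1,2) + C_2e^(-4t)(0,1).

p(t) = -C_1e^(3t), q(t) = 2C_1e^(3t) + C_2e^(-4t)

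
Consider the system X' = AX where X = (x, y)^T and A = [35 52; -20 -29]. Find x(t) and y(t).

x(t) = -3C_1e^(3t)sin(4t) - 2C_1e^(3t)cos(4t) - 2C_2e^(3t)sin(4t) + 3C_2e^(3t)cos(4t), y(t) = 2C_1e^(3t)sin(4t) + C_1e^(3t)cos(4t) + C_2e^(3t)sin(4t) - 2C_2e^(3t)cos(4t)

Coefficient matrix A = [[35, 52], [-20, -29]].
Characteristic polynomial det(A - λI) = λ^2 - 6λ + 25 = 0.
Eigenvalues λ = 3 ± 4i (complex conjugate pair).
For λ=3+4i: an eigenvector is (-2,1) - i(-3,2) = (-2 + 3i, 1 - 2i).
A real fundamental pair from Re and Im of e^((3+4i)t)v: X_1 = e^(3t)(cos(4t)·(-2,1) + sin(4t)·(-3,2)), X_2 = e^(3t)(sin(4t)·(-2,1) - cos(4t)·(-3,2)).
General solution: C_1X_1 + C_2X_2.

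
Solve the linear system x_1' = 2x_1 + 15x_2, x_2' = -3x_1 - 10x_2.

Coefficient matrix A = [[2, 15], [-3, -10]].
Characteristic polynomial det(A - λI) = λ^2 + 8λ + 25 = 0.
Eigenvalues λ = -4 ± 3i (complex conjugate pair).
For λ=-4+3i: an eigenvector is (1,0) - i(2,-1) = (1 - 2i, 0 + i).
A real fundamental pair from Re and Im of e^((-4+3i)t)v: X_1 = e^(-4t)(cos(3t)·(1,0) + sin(3t)·(2,-1)), X_2 = e^(-4t)(sin(3t)·(1,0) - cos(3t)·(2,-1)).
General solution: K_1X_1 + K_2X_2.

x_1(t) = 2K_1e^(-4t)sin(3t) + K_1e^(-4t)cos(3t) + K_2e^(-4t)sin(3t) - 2K_2e^(-4t)cos(3t), x_2(t) = -K_1e^(-4t)sin(3t) + K_2e^(-4t)cos(3t)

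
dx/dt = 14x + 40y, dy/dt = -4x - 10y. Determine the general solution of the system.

Coefficient matrix A = [[14, 40], [-4, -10]].
Characteristic polynomial det(A - λI) = λ^2 - 4λ + 20 = 0.
Eigenvalues λ = 2 ± 4i (complex conjugate pair).
For λ=2+4i: an eigenvector is (3,-1) - i(-1,0) = (3 + i, -1).
A real fundamental pair from Re and Im of e^((2+4i)t)v: X_1 = e^(2t)(cos(4t)·(3,-1) + sin(4t)·(-1,0)), X_2 = e^(2t)(sin(4t)·(3,-1) - cos(4t)·(-1,0)).
General solution: c_1X_1 + c_2X_2.

x(t) = -c_1e^(2t)sin(4t) + 3c_1e^(2t)cos(4t) + 3c_2e^(2t)sin(4t) + c_2e^(2t)cos(4t), y(t) = -c_1e^(2t)cos(4t) - c_2e^(2t)sin(4t)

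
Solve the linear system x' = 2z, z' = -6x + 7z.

x(t) = -K_1e^(4t) - 2K_2e^(3t), z(t) = -2K_1e^(4t) - 3K_2e^(3t)

Coefficient matrix A = [[0, 2], [-6, 7]].
Characteristic polynomial det(A - λI) = λ^2 - 7λ + 12 = 0.
Eigenvalues λ = 4, 3.
For λ=4: (A-λI) row 1 is [-4, 2], so an eigenvector is (-1, -2).
For λ=3: (A-λI) row 1 is [-3, 2], so an eigenvector is (-2, -3).
General solution: K_1e^(4t)(-1,-2) + K_2e^(3t)(-2,-3).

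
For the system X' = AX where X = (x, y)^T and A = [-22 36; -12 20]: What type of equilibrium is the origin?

A = [[-22,36],[-12,20]]; det(A-λI) = λ^2 + 2λ - 8.
λ = 2, -4: opposite signs.

saddle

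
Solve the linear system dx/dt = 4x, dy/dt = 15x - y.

Coefficient matrix A = [[4, 0], [15, -1]].
Characteristic polynomial det(A - λI) = λ^2 - 3λ - 4 = 0.
Eigenvalues λ = 4, -1.
For λ=4: (A-λI) row 2 is [15, -5], so an eigenvector is (-1, -3).
For λ=-1: (A-λI) row 1 is [5, 0], so an eigenvector is (0, -1).
General solution: c_1e^(4t)(-1,-3) + c_2e^(-t)(0,-1).

x(t) = -c_1e^(4t), y(t) = -3c_1e^(4t) - c_2e^(-t)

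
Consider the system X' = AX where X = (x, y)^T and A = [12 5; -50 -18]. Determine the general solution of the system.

Coefficient matrix A = [[12, 5], [-50, -18]].
Characteristic polynomial det(A - λI) = λ^2 + 6λ + 34 = 0.
Eigenvalues λ = -3 ± 5i (complex conjugate pair).
For λ=-3+5i: an eigenvector is (-1,3) - i(0,1) = (-1, 3 - i).
A real fundamental pair from Re and Im of e^((-3+5i)t)v: X_1 = e^(-3t)(cos(5t)·(-1,3) + sin(5t)·(0,1)), X_2 = e^(-3t)(sin(5t)·(-1,3) - cos(5t)·(0,1)).
General solution: K_1X_1 + K_2X_2.

x(t) = -K_1e^(-3t)cos(5t) - K_2e^(-3t)sin(5t), y(t) = K_1e^(-3t)sin(5t) + 3K_1e^(-3t)cos(5t) + 3K_2e^(-3t)sin(5t) - K_2e^(-3t)cos(5t)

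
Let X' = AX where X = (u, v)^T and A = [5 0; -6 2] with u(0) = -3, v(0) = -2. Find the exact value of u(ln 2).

A = [[5,0],[-6,2]]; eigenvalues λ = 2, 5.
Eigenvectors: (0,1) for λ=2, (1,-2) for λ=5.
From the initial condition, c_1 = -8, c_2 = -3.
u(ln 2) = (-8)(2^2)(0) + (-3)(2^5)(1) = -96.

-96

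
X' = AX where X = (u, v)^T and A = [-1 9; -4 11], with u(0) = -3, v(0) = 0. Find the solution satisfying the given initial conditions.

u(t) = 18te^(5t) - 3e^(5t), v(t) = 12te^(5t)

Coefficient matrix A = [[-1, 9], [-4, 11]].
Characteristic polynomial det(A - λI) = λ^2 - 10λ + 25 = 0.
Single eigenvalue λ = 5 with algebraic multiplicity 2.
Eigenvector v = (3,2); generalized eigenvector w with (A-λI)w=v is (1,1).
General solution: e^(5t)[C_1·v + C_2·(t·v + w)].
Applying u(0)=-3, v(0)=0 gives C_1=-3, C_2=6.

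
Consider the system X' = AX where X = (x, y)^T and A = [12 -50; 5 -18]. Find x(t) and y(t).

Coefficient matrix A = [[12, -50], [5, -18]].
Characteristic polynomial det(A - λI) = λ^2 + 6λ + 34 = 0.
Eigenvalues λ = -3 ± 5i (complex conjugate pair).
For λ=-3+5i: an eigenvector is (1,0) - i(3,1) = (1 - 3i, 0 - i).
A real fundamental pair from Re and Im of e^((-3+5i)t)v: X_1 = e^(-3t)(cos(5t)·(1,0) + sin(5t)·(3,1)), X_2 = e^(-3t)(sin(5t)·(1,0) - cos(5t)·(3,1)).
General solution: C_1X_1 + C_2X_2.

x(t) = 3C_1e^(-3t)sin(5t) + C_1e^(-3t)cos(5t) + C_2e^(-3t)sin(5t) - 3C_2e^(-3t)cos(5t), y(t) = C_1e^(-3t)sin(5t) - C_2e^(-3t)cos(5t)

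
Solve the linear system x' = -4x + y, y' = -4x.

x(t) = C_1e^(-2t) + C_2te^(-2t) + C_2e^(-2t), y(t) = 2C_1e^(-2t) + 2C_2te^(-2t) + 3C_2e^(-2t)

Coefficient matrix A = [[-4, 1], [-4, 0]].
Characteristic polynomial det(A - λI) = λ^2 + 4λ + 4 = 0.
Single eigenvalue λ = -2 with algebraic multiplicity 2.
Eigenvector v = (1,2); generalized eigenvector w with (A-λI)w=v is (1,3).
General solution: e^(-2t)[C_1·v + C_2·(t·v + w)].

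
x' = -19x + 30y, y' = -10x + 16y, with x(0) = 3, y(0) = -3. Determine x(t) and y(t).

Coefficient matrix A = [[-19, 30], [-10, 16]].
Characteristic polynomial det(A - λI) = λ^2 + 3λ - 4 = 0.
Eigenvalues λ = 1, -4.
For λ=1: (A-λI) row 1 is [-20, 30], so an eigenvector is (3, 2).
For λ=-4: (A-λI) row 1 is [-15, 30], so an eigenvector is (-2, -1).
General solution: K_1e^(t)(3,2) + K_2e^(-4t)(-2,-1).
Applying x(0)=3, y(0)=-3 gives K_1=-9, K_2=-15.

x(t) = -27e^(t) + 30e^(-4t), y(t) = -18e^(t) + 15e^(-4t)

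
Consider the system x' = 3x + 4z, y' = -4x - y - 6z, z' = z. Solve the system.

x(t) = c_1e^(3t) - 2c_3e^(t), y(t) = -c_1e^(3t) + c_2e^(-t) + c_3e^(t), z(t) = c_3e^(t)

Coefficient matrix A = [[3, 0, 4], [-4, -1, -6], [0, 0, 1]].
det(A - λI) = 0 gives eigenvalues λ = 3, -1, 1.
For λ=3: eigenvector (1,-1,0).
For λ=-1: eigenvector (0,1,0).
For λ=1: eigenvector (-2,1,1).
General solution: c_1e^(3t)(1,-1,0) + c_2e^(-t)(0,1,0) + c_3e^(t)(-2,1,1).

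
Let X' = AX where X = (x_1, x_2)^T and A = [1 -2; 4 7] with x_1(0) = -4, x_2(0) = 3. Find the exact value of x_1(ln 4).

A = [[1,-2],[4,7]]; eigenvalues λ = 3, 5.
Eigenvectors: (1,-1) for λ=3, (1,-2) for λ=5.
From the initial condition, c_1 = -5, c_2 = 1.
x_1(ln 4) = (-5)(4^3)(1) + (1)(4^5)(1) = 704.

704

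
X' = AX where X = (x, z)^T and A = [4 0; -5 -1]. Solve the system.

x(t) = -K_2e^(4t), z(t) = -K_1e^(-t) + K_2e^(4t)

Coefficient matrix A = [[4, 0], [-5, -1]].
Characteristic polynomial det(A - λI) = λ^2 - 3λ - 4 = 0.
Eigenvalues λ = -1, 4.
For λ=-1: (A-λI) row 1 is [5, 0], so an eigenvector is (0, -1).
For λ=4: (A-λI) row 2 is [-5, -5], so an eigenvector is (-1, 1).
General solution: K_1e^(-t)(0,-1) + K_2e^(4t)(-1,1).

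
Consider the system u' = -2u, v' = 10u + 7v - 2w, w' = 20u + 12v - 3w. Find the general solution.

u(t) = c_1e^(-2t), v(t) = -2c_1e^(-2t) + c_2e^(3t) + c_3e^(t), w(t) = -4c_1e^(-2t) + 2c_2e^(3t) + 3c_3e^(t)

Coefficient matrix A = [[-2, 0, 0], [10, 7, -2], [20, 12, -3]].
det(A - λI) = 0 gives eigenvalues λ = -2, 3, 1.
For λ=-2: eigenvector (1,-2,-4).
For λ=3: eigenvector (0,1,2).
For λ=1: eigenvector (0,1,3).
General solution: c_1e^(-2t)(1,-2,-4) + c_2e^(3t)(0,1,2) + c_3e^(t)(0,1,3).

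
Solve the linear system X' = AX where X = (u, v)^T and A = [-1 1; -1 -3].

u(t) = K_1e^(-2t) + K_2te^(-2t) - K_2e^(-2t), v(t) = -K_1e^(-2t) - K_2te^(-2t) + 2K_2e^(-2t)

Coefficient matrix A = [[-1, 1], [-1, -3]].
Characteristic polynomial det(A - λI) = λ^2 + 4λ + 4 = 0.
Single eigenvalue λ = -2 with algebraic multiplicity 2.
Eigenvector v = (1,-1); generalized eigenvector w with (A-λI)w=v is (-1,2).
General solution: e^(-2t)[K_1·v + K_2·(t·v + w)].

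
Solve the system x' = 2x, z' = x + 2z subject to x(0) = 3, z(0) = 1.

Coefficient matrix A = [[2, 0], [1, 2]].
Characteristic polynomial det(A - λI) = λ^2 - 4λ + 4 = 0.
Single eigenvalue λ = 2 with algebraic multiplicity 2.
Eigenvector v = (0,-1); generalized eigenvector w with (A-λI)w=v is (-1,2).
General solution: e^(2t)[C_1·v + C_2·(t·v + w)].
Applying x(0)=3, z(0)=1 gives C_1=-7, C_2=-3.

x(t) = 3e^(2t), z(t) = 3te^(2t) + e^(2t)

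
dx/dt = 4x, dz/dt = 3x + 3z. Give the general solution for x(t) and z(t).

Coefficient matrix A = [[4, 0], [3, 3]].
Characteristic polynomial det(A - λI) = λ^2 - 7λ + 12 = 0.
Eigenvalues λ = 3, 4.
For λ=3: (A-λI) row 1 is [1, 0], so an eigenvector is (0, 1).
For λ=4: (A-λI) row 2 is [3, -1], so an eigenvector is (-1, -3).
General solution: C_1e^(3t)(0,1) + C_2e^(4t)(-1,-3).

x(t) = -C_2e^(4t), z(t) = C_1e^(3t) - 3C_2e^(4t)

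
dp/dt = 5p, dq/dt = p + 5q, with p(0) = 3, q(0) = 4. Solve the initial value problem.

Coefficient matrix A = [[5, 0], [1, 5]].
Characteristic polynomial det(A - λI) = λ^2 - 10λ + 25 = 0.
Single eigenvalue λ = 5 with algebraic multiplicity 2.
Eigenvector v = (0,-1); generalized eigenvector w with (A-λI)w=v is (-1,-3).
General solution: e^(5t)[K_1·v + K_2·(t·v + w)].
Applying p(0)=3, q(0)=4 gives K_1=5, K_2=-3.

p(t) = 3e^(5t), q(t) = 3te^(5t) + 4e^(5t)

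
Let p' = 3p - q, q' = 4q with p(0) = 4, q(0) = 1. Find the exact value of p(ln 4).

A = [[3,-1],[0,4]]; eigenvalues λ = 4, 3.
Eigenvectors: (-1,1) for λ=4, (1,0) for λ=3.
From the initial condition, c_1 = 1, c_2 = 5.
p(ln 4) = (1)(4^4)(-1) + (5)(4^3)(1) = 64.

64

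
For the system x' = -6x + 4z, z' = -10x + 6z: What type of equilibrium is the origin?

A = [[-6,4],[-10,6]]; det(A-λI) = λ^2 + 4.
λ = 0 ± 2i: zero real part.

center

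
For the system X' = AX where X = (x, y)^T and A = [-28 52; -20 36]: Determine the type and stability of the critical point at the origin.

A = [[-28,52],[-20,36]]; det(A-λI) = λ^2 - 8λ + 32.
λ = 4 ± 4i: positive real part.

unstable spiral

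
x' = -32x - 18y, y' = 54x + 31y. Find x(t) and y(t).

Coefficient matrix A = [[-32, -18], [54, 31]].
Characteristic polynomial det(A - λI) = λ^2 + λ - 20 = 0.
Eigenvalues λ = 4, -5.
For λ=4: (A-λI) row 1 is [-36, -18], so an eigenvector is (1, -2).
For λ=-5: (A-λI) row 1 is [-27, -18], so an eigenvector is (-2, 3).
General solution: C_1e^(4t)(1,-2) + C_2e^(-5t)(-2,3).

x(t) = C_1e^(4t) - 2C_2e^(-5t), y(t) = -2C_1e^(4t) + 3C_2e^(-5t)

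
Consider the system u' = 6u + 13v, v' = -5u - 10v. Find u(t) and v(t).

u(t) = 2K_1e^(-2t)sin(t) - 3K_1e^(-2t)cos(t) - 3K_2e^(-2t)sin(t) - 2K_2e^(-2t)cos(t), v(t) = -K_1e^(-2t)sin(t) + 2K_1e^(-2t)cos(t) + 2K_2e^(-2t)sin(t) + K_2e^(-2t)cos(t)

Coefficient matrix A = [[6, 13], [-5, -10]].
Characteristic polynomial det(A - λI) = λ^2 + 4λ + 5 = 0.
Eigenvalues λ = -2 ± i (complex conjugate pair).
For λ=-2+i: an eigenvector is (-3,2) - i(2,-1) = (-3 - 2i, 2 + i).
A real fundamental pair from Re and Im of e^((-2+i)t)v: X_1 = e^(-2t)(cos(t)·(-3,2) + sin(t)·(2,-1)), X_2 = e^(-2t)(sin(t)·(-3,2) - cos(t)·(2,-1)).
General solution: K_1X_1 + K_2X_2.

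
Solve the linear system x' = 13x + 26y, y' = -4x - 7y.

Coefficient matrix A = [[13, 26], [-4, -7]].
Characteristic polynomial det(A - λI) = λ^2 - 6λ + 13 = 0.
Eigenvalues λ = 3 ± 2i (complex conjugate pair).
For λ=3+2i: an eigenvector is (2,-1) - i(-3,1) = (2 + 3i, -1 - i).
A real fundamental pair from Re and Im of e^((3+2i)t)v: X_1 = e^(3t)(cos(2t)·(2,-1) + sin(2t)·(-3,1)), X_2 = e^(3t)(sin(2t)·(2,-1) - cos(2t)·(-3,1)).
General solution: C_1X_1 + C_2X_2.

x(t) = -3C_1e^(3t)sin(2t) + 2C_1e^(3t)cos(2t) + 2C_2e^(3t)sin(2t) + 3C_2e^(3t)cos(2t), y(t) = C_1e^(3t)sin(2t) - C_1e^(3t)cos(2t) - C_2e^(3t)sin(2t) - C_2e^(3t)cos(2t)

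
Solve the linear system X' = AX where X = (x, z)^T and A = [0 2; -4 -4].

Coefficient matrix A = [[0, 2], [-4, -4]].
Characteristic polynomial det(A - λI) = λ^2 + 4λ + 8 = 0.
Eigenvalues λ = -2 ± 2i (complex conjugate pair).
For λ=-2+2i: an eigenvector is (0,-1) - i(-1,1) = (0 + i, -1 - i).
A real fundamental pair from Re and Im of e^((-2+2i)t)v: X_1 = e^(-2t)(cos(2t)·(0,-1) + sin(2t)·(-1,1)), X_2 = e^(-2t)(sin(2t)·(0,-1) - cos(2t)·(-1,1)).
General solution: c_1X_1 + c_2X_2.

x(t) = -c_1e^(-2t)sin(2t) + c_2e^(-2t)cos(2t), z(t) = c_1e^(-2t)sin(2t) - c_1e^(-2t)cos(2t) - c_2e^(-2t)sin(2t) - c_2e^(-2t)cos(2t)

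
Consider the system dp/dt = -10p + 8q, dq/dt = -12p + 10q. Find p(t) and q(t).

Coefficient matrix A = [[-10, 8], [-12, 10]].
Characteristic polynomial det(A - λI) = λ^2 - 4 = 0.
Eigenvalues λ = -2, 2.
For λ=-2: (A-λI) row 1 is [-8, 8], so an eigenvector is (1, 1).
For λ=2: (A-λI) row 1 is [-12, 8], so an eigenvector is (2, 3).
General solution: C_1e^(-2t)(1,1) + C_2e^(2t)(2,3).

p(t) = C_1e^(-2t) + 2C_2e^(2t), q(t) = C_1e^(-2t) + 3C_2e^(2t)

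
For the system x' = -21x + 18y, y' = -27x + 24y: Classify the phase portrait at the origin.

A = [[-21,18],[-27,24]]; det(A-λI) = λ^2 - 3λ - 18.
λ = -3, 6: opposite signs.

saddle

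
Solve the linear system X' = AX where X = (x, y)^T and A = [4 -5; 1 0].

x(t) = 2C_1e^(2t)sin(t) + C_1e^(2t)cos(t) + C_2e^(2t)sin(t) - 2C_2e^(2t)cos(t), y(t) = C_1e^(2t)sin(t) - C_2e^(2t)cos(t)

Coefficient matrix A = [[4, -5], [1, 0]].
Characteristic polynomial det(A - λI) = λ^2 - 4λ + 5 = 0.
Eigenvalues λ = 2 ± i (complex conjugate pair).
For λ=2+i: an eigenvector is (1,0) - i(2,1) = (1 - 2i, 0 - i).
A real fundamental pair from Re and Im of e^((2+i)t)v: X_1 = e^(2t)(cos(t)·(1,0) + sin(t)·(2,1)), X_2 = e^(2t)(sin(t)·(1,0) - cos(t)·(2,1)).
General solution: C_1X_1 + C_2X_2.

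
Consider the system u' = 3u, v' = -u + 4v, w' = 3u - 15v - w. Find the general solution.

u(t) = c_3e^(3t), v(t) = c_2e^(4t) + c_3e^(3t), w(t) = c_1e^(-t) - 3c_2e^(4t) - 3c_3e^(3t)

Coefficient matrix A = [[3, 0, 0], [-1, 4, 0], [3, -15, -1]].
det(A - λI) = 0 gives eigenvalues λ = -1, 4, 3.
For λ=-1: eigenvector (0,0,1).
For λ=4: eigenvector (0,1,-3).
For λ=3: eigenvector (1,1,-3).
General solution: c_1e^(-t)(0,0,1) + c_2e^(4t)(0,1,-3) + c_3e^(3t)(1,1,-3).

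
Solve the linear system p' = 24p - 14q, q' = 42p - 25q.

p(t) = -2c_1e^(3t) + c_2e^(-4t), q(t) = -3c_1e^(3t) + 2c_2e^(-4t)

Coefficient matrix A = [[24, -14], [42, -25]].
Characteristic polynomial det(A - λI) = λ^2 + λ - 12 = 0.
Eigenvalues λ = 3, -4.
For λ=3: (A-λI) row 1 is [21, -14], so an eigenvector is (-2, -3).
For λ=-4: (A-λI) row 1 is [28, -14], so an eigenvector is (1, 2).
General solution: c_1e^(3t)(-2,-3) + c_2e^(-4t)(1,2).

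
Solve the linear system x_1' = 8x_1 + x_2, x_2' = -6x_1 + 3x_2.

Coefficient matrix A = [[8, 1], [-6, 3]].
Characteristic polynomial det(A - λI) = λ^2 - 11λ + 30 = 0.
Eigenvalues λ = 6, 5.
For λ=6: (A-λI) row 1 is [2, 1], so an eigenvector is (-1, 2).
For λ=5: (A-λI) row 1 is [3, 1], so an eigenvector is (-1, 3).
General solution: C_1e^(6t)(-1,2) + C_2e^(5t)(-1,3).

x_1(t) = -C_1e^(6t) - C_2e^(5t), x_2(t) = 2C_1e^(6t) + 3C_2e^(5t)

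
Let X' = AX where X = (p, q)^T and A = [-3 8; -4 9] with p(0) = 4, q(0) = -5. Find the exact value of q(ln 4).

-14300

A = [[-3,8],[-4,9]]; eigenvalues λ = 5, 1.
Eigenvectors: (1,1) for λ=5, (-2,-1) for λ=1.
From the initial condition, c_1 = -14, c_2 = -9.
q(ln 4) = (-14)(4^5)(1) + (-9)(4^1)(-1) = -14300.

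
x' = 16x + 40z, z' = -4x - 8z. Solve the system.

Coefficient matrix A = [[16, 40], [-4, -8]].
Characteristic polynomial det(A - λI) = λ^2 - 8λ + 32 = 0.
Eigenvalues λ = 4 ± 4i (complex conjugate pair).
For λ=4+4i: an eigenvector is (3,-1) - i(-1,0) = (3 + i, -1).
A real fundamental pair from Re and Im of e^((4+4i)t)v: X_1 = e^(4t)(cos(4t)·(3,-1) + sin(4t)·(-1,0)), X_2 = e^(4t)(sin(4t)·(3,-1) - cos(4t)·(-1,0)).
General solution: C_1X_1 + C_2X_2.

x(t) = -C_1e^(4t)sin(4t) + 3C_1e^(4t)cos(4t) + 3C_2e^(4t)sin(4t) + C_2e^(4t)cos(4t), z(t) = -C_1e^(4t)cos(4t) - C_2e^(4t)sin(4t)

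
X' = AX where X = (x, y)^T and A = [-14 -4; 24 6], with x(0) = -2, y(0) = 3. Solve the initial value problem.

x(t) = e^(-2t) - 3e^(-6t), y(t) = -3e^(-2t) + 6e^(-6t)

Coefficient matrix A = [[-14, -4], [24, 6]].
Characteristic polynomial det(A - λI) = λ^2 + 8λ + 12 = 0.
Eigenvalues λ = -2, -6.
For λ=-2: (A-λI) row 1 is [-12, -4], so an eigenvector is (-1, 3).
For λ=-6: (A-λI) row 1 is [-8, -4], so an eigenvector is (-1, 2).
General solution: c_1e^(-2t)(-1,3) + c_2e^(-6t)(-1,2).
Applying x(0)=-2, y(0)=3 gives c_1=-1, c_2=3.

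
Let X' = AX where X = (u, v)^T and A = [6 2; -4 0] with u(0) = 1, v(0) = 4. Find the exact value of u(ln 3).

441

A = [[6,2],[-4,0]]; eigenvalues λ = 2, 4.
Eigenvectors: (-1,2) for λ=2, (1,-1) for λ=4.
From the initial condition, c_1 = 5, c_2 = 6.
u(ln 3) = (5)(3^2)(-1) + (6)(3^4)(1) = 441.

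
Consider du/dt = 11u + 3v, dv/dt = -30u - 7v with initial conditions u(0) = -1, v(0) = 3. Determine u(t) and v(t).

u(t) = -e^(2t)cos(3t), v(t) = e^(2t)sin(3t) + 3e^(2t)cos(3t)

Coefficient matrix A = [[11, 3], [-30, -7]].
Characteristic polynomial det(A - λI) = λ^2 - 4λ + 13 = 0.
Eigenvalues λ = 2 ± 3i (complex conjugate pair).
For λ=2+3i: an eigenvector is (0,1) - i(1,-3) = (0 - i, 1 + 3i).
A real fundamental pair from Re and Im of e^((2+3i)t)v: X_1 = e^(2t)(cos(3t)·(0,1) + sin(3t)·(1,-3)), X_2 = e^(2t)(sin(3t)·(0,1) - cos(3t)·(1,-3)).
General solution: C_1X_1 + C_2X_2.
Applying u(0)=-1, v(0)=3 gives C_1=0, C_2=1.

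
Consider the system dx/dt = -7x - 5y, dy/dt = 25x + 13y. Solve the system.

Coefficient matrix A = [[-7, -5], [25, 13]].
Characteristic polynomial det(A - λI) = λ^2 - 6λ + 34 = 0.
Eigenvalues λ = 3 ± 5i (complex conjugate pair).
For λ=3+5i: an eigenvector is (0,-1) - i(1,-2) = (0 - i, -1 + 2i).
A real fundamental pair from Re and Im of e^((3+5i)t)v: X_1 = e^(3t)(cos(5t)·(0,-1) + sin(5t)·(1,-2)), X_2 = e^(3t)(sin(5t)·(0,-1) - cos(5t)·(1,-2)).
General solution: K_1X_1 + K_2X_2.

x(t) = K_1e^(3t)sin(5t) - K_2e^(3t)cos(5t), y(t) = -2K_1e^(3t)sin(5t) - K_1e^(3t)cos(5t) - K_2e^(3t)sin(5t) + 2K_2e^(3t)cos(5t)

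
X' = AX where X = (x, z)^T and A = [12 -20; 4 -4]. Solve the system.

x(t) = -2C_1e^(4t)sin(4t) - C_1e^(4t)cos(4t) - C_2e^(4t)sin(4t) + 2C_2e^(4t)cos(4t), z(t) = -C_1e^(4t)sin(4t) + C_2e^(4t)cos(4t)

Coefficient matrix A = [[12, -20], [4, -4]].
Characteristic polynomial det(A - λI) = λ^2 - 8λ + 32 = 0.
Eigenvalues λ = 4 ± 4i (complex conjugate pair).
For λ=4+4i: an eigenvector is (-1,0) - i(-2,-1) = (-1 + 2i, 0 + i).
A real fundamental pair from Re and Im of e^((4+4i)t)v: X_1 = e^(4t)(cos(4t)·(-1,0) + sin(4t)·(-2,-1)), X_2 = e^(4t)(sin(4t)·(-1,0) - cos(4t)·(-2,-1)).
General solution: C_1X_1 + C_2X_2.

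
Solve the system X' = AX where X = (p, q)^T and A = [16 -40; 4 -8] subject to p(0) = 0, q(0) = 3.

Coefficient matrix A = [[16, -40], [4, -8]].
Characteristic polynomial det(A - λI) = λ^2 - 8λ + 32 = 0.
Eigenvalues λ = 4 ± 4i (complex conjugate pair).
For λ=4+4i: an eigenvector is (-3,-1) - i(1,0) = (-3 - i, -1).
A real fundamental pair from Re and Im of e^((4+4i)t)v: X_1 = e^(4t)(cos(4t)·(-3,-1) + sin(4t)·(1,0)), X_2 = e^(4t)(sin(4t)·(-3,-1) - cos(4t)·(1,0)).
General solution: C_1X_1 + C_2X_2.
Applying p(0)=0, q(0)=3 gives C_1=-3, C_2=9.

p(t) = -30e^(4t)sin(4t), q(t) = -9e^(4t)sin(4t) + 3e^(4t)cos(4t)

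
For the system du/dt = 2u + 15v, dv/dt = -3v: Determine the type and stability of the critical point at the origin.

A = [[2,15],[0,-3]]; det(A-λI) = λ^2 + λ - 6.
λ = -3, 2: opposite signs.

saddle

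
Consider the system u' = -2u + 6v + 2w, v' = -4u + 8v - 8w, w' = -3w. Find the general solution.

Coefficient matrix A = [[-2, 6, 2], [-4, 8, -8], [0, 0, -3]].
det(A - λI) = 0 gives eigenvalues λ = 4, -3, 2.
For λ=4: eigenvector (-1,-1,0).
For λ=-3: eigenvector (-2,0,1).
For λ=2: eigenvector (3,2,0).
General solution: K_1e^(4t)(-1,-1,0) + K_2e^(-3t)(-2,0,1) + K_3e^(2t)(3,2,0).

u(t) = -K_1e^(4t) - 2K_2e^(-3t) + 3K_3e^(2t), v(t) = -K_1e^(4t) + 2K_3e^(2t), w(t) = K_2e^(-3t)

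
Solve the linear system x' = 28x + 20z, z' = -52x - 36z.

x(t) = 2c_1e^(-4t)sin(4t) - c_1e^(-4t)cos(4t) - c_2e^(-4t)sin(4t) - 2c_2e^(-4t)cos(4t), z(t) = -3c_1e^(-4t)sin(4t) + 2c_1e^(-4t)cos(4t) + 2c_2e^(-4t)sin(4t) + 3c_2e^(-4t)cos(4t)

Coefficient matrix A = [[28, 20], [-52, -36]].
Characteristic polynomial det(A - λI) = λ^2 + 8λ + 32 = 0.
Eigenvalues λ = -4 ± 4i (complex conjugate pair).
For λ=-4+4i: an eigenvector is (-1,2) - i(2,-3) = (-1 - 2i, 2 + 3i).
A real fundamental pair from Re and Im of e^((-4+4i)t)v: X_1 = e^(-4t)(cos(4t)·(-1,2) + sin(4t)·(2,-3)), X_2 = e^(-4t)(sin(4t)·(-1,2) - cos(4t)·(2,-3)).
General solution: c_1X_1 + c_2X_2.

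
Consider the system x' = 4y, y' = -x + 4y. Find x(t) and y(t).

x(t) = 2c_1e^(2t) + 2c_2te^(2t) + c_2e^(2t), y(t) = c_1e^(2t) + c_2te^(2t) + c_2e^(2t)

Coefficient matrix A = [[0, 4], [-1, 4]].
Characteristic polynomial det(A - λI) = λ^2 - 4λ + 4 = 0.
Single eigenvalue λ = 2 with algebraic multiplicity 2.
Eigenvector v = (2,1); generalized eigenvector w with (A-λI)w=v is (1,1).
General solution: e^(2t)[c_1·v + c_2·(t·v + w)].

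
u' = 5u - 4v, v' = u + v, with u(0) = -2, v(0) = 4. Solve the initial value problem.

u(t) = -20te^(3t) - 2e^(3t), v(t) = -10te^(3t) + 4e^(3t)

Coefficient matrix A = [[5, -4], [1, 1]].
Characteristic polynomial det(A - λI) = λ^2 - 6λ + 9 = 0.
Single eigenvalue λ = 3 with algebraic multiplicity 2.
Eigenvector v = (2,1); generalized eigenvector w with (A-λI)w=v is (-3,-2).
General solution: e^(3t)[C_1·v + C_2·(t·v + w)].
Applying u(0)=-2, v(0)=4 gives C_1=-16, C_2=-10.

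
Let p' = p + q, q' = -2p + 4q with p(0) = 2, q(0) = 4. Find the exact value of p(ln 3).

A = [[1,1],[-2,4]]; eigenvalues λ = 3, 2.
Eigenvectors: (1,2) for λ=3, (1,1) for λ=2.
From the initial condition, c_1 = 2, c_2 = 0.
p(ln 3) = (2)(3^3)(1) + (0)(3^2)(1) = 54.

54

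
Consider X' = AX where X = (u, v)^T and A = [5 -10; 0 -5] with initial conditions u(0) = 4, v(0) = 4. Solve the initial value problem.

u(t) = 4e^(-5t), v(t) = 4e^(-5t)

Coefficient matrix A = [[5, -10], [0, -5]].
Characteristic polynomial det(A - λI) = λ^2 - 25 = 0.
Eigenvalues λ = 5, -5.
For λ=5: (A-λI) row 1 is [0, -10], so an eigenvector is (-1, 0).
For λ=-5: (A-λI) row 1 is [10, -10], so an eigenvector is (1, 1).
General solution: K_1e^(5t)(-1,0) + K_2e^(-5t)(1,1).
Applying u(0)=4, v(0)=4 gives K_1=0, K_2=4.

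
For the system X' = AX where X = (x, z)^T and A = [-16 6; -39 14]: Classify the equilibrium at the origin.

stable spiral

A = [[-16,6],[-39,14]]; det(A-λI) = λ^2 + 2λ + 10.
λ = -1 ± 3i: negative real part.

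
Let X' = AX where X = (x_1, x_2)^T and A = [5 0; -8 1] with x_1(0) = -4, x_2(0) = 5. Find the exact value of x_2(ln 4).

A = [[5,0],[-8,1]]; eigenvalues λ = 1, 5.
Eigenvectors: (0,1) for λ=1, (1,-2) for λ=5.
From the initial condition, c_1 = -3, c_2 = -4.
x_2(ln 4) = (-3)(4^1)(1) + (-4)(4^5)(-2) = 8180.

8180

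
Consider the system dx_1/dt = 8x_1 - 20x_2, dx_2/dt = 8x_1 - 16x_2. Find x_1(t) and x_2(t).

x_1(t) = -K_1e^(-4t)sin(4t) - 2K_1e^(-4t)cos(4t) - 2K_2e^(-4t)sin(4t) + K_2e^(-4t)cos(4t), x_2(t) = -K_1e^(-4t)sin(4t) - K_1e^(-4t)cos(4t) - K_2e^(-4t)sin(4t) + K_2e^(-4t)cos(4t)

Coefficient matrix A = [[8, -20], [8, -16]].
Characteristic polynomial det(A - λI) = λ^2 + 8λ + 32 = 0.
Eigenvalues λ = -4 ± 4i (complex conjugate pair).
For λ=-4+4i: an eigenvector is (-2,-1) - i(-1,-1) = (-2 + i, -1 + i).
A real fundamental pair from Re and Im of e^((-4+4i)t)v: X_1 = e^(-4t)(cos(4t)·(-2,-1) + sin(4t)·(-1,-1)), X_2 = e^(-4t)(sin(4t)·(-2,-1) - cos(4t)·(-1,-1)).
General solution: K_1X_1 + K_2X_2.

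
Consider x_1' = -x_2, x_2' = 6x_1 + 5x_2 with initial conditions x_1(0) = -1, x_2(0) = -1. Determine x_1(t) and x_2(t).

Coefficient matrix A = [[0, -1], [6, 5]].
Characteristic polynomial det(A - λI) = λ^2 - 5λ + 6 = 0.
Eigenvalues λ = 2, 3.
For λ=2: (A-λI) row 1 is [-2, -1], so an eigenvector is (-1, 2).
For λ=3: (A-λI) row 1 is [-3, -1], so an eigenvector is (-1, 3).
General solution: c_1e^(2t)(-1,2) + c_2e^(3t)(-1,3).
Applying x_1(0)=-1, x_2(0)=-1 gives c_1=4, c_2=-3.

x_1(t) = 3e^(3t) - 4e^(2t), x_2(t) = -9e^(3t) + 8e^(2t)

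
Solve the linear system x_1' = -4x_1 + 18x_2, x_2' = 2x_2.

Coefficient matrix A = [[-4, 18], [0, 2]].
Characteristic polynomial det(A - λI) = λ^2 + 2λ - 8 = 0.
Eigenvalues λ = 2, -4.
For λ=2: (A-λI) row 1 is [-6, 18], so an eigenvector is (3, 1).
For λ=-4: (A-λI) row 1 is [0, 18], so an eigenvector is (1, 0).
General solution: C_1e^(2t)(3,1) + C_2e^(-4t)(1,0).

x_1(t) = 3C_1e^(2t) + C_2e^(-4t), x_2(t) = C_1e^(2t)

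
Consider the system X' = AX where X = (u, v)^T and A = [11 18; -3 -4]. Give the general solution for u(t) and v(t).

u(t) = -2C_1e^(2t) - 3C_2e^(5t), v(t) = C_1e^(2t) + C_2e^(5t)

Coefficient matrix A = [[11, 18], [-3, -4]].
Characteristic polynomial det(A - λI) = λ^2 - 7λ + 10 = 0.
Eigenvalues λ = 2, 5.
For λ=2: (A-λI) row 1 is [9, 18], so an eigenvector is (-2, 1).
For λ=5: (A-λI) row 1 is [6, 18], so an eigenvector is (-3, 1).
General solution: C_1e^(2t)(-2,1) + C_2e^(5t)(-3,1).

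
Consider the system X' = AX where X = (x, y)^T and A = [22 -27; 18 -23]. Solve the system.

x(t) = -C_1e^(-5t) - 3C_2e^(4t), y(t) = -C_1e^(-5t) - 2C_2e^(4t)

Coefficient matrix A = [[22, -27], [18, -23]].
Characteristic polynomial det(A - λI) = λ^2 + λ - 20 = 0.
Eigenvalues λ = -5, 4.
For λ=-5: (A-λI) row 1 is [27, -27], so an eigenvector is (-1, -1).
For λ=4: (A-λI) row 1 is [18, -27], so an eigenvector is (-3, -2).
General solution: C_1e^(-5t)(-1,-1) + C_2e^(4t)(-3,-2).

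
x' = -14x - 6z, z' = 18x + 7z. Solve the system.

x(t) = 2K_1e^(-5t) + K_2e^(-2t), z(t) = -3K_1e^(-5t) - 2K_2e^(-2t)

Coefficient matrix A = [[-14, -6], [18, 7]].
Characteristic polynomial det(A - λI) = λ^2 + 7λ + 10 = 0.
Eigenvalues λ = -5, -2.
For λ=-5: (A-λI) row 1 is [-9, -6], so an eigenvector is (2, -3).
For λ=-2: (A-λI) row 1 is [-12, -6], so an eigenvector is (1, -2).
General solution: K_1e^(-5t)(2,-3) + K_2e^(-2t)(1,-2).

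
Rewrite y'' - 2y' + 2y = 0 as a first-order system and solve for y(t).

y(t) = K_1e^(t)cos(t) + K_2e^(t)sin(t)

Let x_1 = y, x_2 = y'. Then x_1' = x_2 and x_2' = -2x_1 + 2x_2.
A = [[0,1],[-2,2]]; det(A-λI) = λ^2 - 2λ + 2.
Eigenvalues λ = 1 ± i.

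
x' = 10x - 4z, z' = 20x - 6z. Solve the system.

Coefficient matrix A = [[10, -4], [20, -6]].
Characteristic polynomial det(A - λI) = λ^2 - 4λ + 20 = 0.
Eigenvalues λ = 2 ± 4i (complex conjugate pair).
For λ=2+4i: an eigenvector is (0,-1) - i(1,2) = (0 - i, -1 - 2i).
A real fundamental pair from Re and Im of e^((2+4i)t)v: X_1 = e^(2t)(cos(4t)·(0,-1) + sin(4t)·(1,2)), X_2 = e^(2t)(sin(4t)·(0,-1) - cos(4t)·(1,2)).
General solution: C_1X_1 + C_2X_2.

x(t) = C_1e^(2t)sin(4t) - C_2e^(2t)cos(4t), z(t) = 2C_1e^(2t)sin(4t) - C_1e^(2t)cos(4t) - C_2e^(2t)sin(4t) - 2C_2e^(2t)cos(4t)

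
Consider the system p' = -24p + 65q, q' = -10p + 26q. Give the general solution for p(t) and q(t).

Coefficient matrix A = [[-24, 65], [-10, 26]].
Characteristic polynomial det(A - λI) = λ^2 - 2λ + 26 = 0.
Eigenvalues λ = 1 ± 5i (complex conjugate pair).
For λ=1+5i: an eigenvector is (-2,-1) - i(-3,-1) = (-2 + 3i, -1 + i).
A real fundamental pair from Re and Im of e^((1+5i)t)v: X_1 = e^(t)(cos(5t)·(-2,-1) + sin(5t)·(-3,-1)), X_2 = e^(t)(sin(5t)·(-2,-1) - cos(5t)·(-3,-1)).
General solution: C_1X_1 + C_2X_2.

p(t) = -3C_1e^(t)sin(5t) - 2C_1e^(t)cos(5t) - 2C_2e^(t)sin(5t) + 3C_2e^(t)cos(5t), q(t) = -C_1e^(t)sin(5t) - C_1e^(t)cos(5t) - C_2e^(t)sin(5t) + C_2e^(t)cos(5t)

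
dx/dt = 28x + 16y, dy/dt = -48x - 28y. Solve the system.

x(t) = -2C_1e^(4t) + C_2e^(-4t), y(t) = 3C_1e^(4t) - 2C_2e^(-4t)

Coefficient matrix A = [[28, 16], [-48, -28]].
Characteristic polynomial det(A - λI) = λ^2 - 16 = 0.
Eigenvalues λ = 4, -4.
For λ=4: (A-λI) row 1 is [24, 16], so an eigenvector is (-2, 3).
For λ=-4: (A-λI) row 1 is [32, 16], so an eigenvector is (1, -2).
General solution: C_1e^(4t)(-2,3) + C_2e^(-4t)(1,-2).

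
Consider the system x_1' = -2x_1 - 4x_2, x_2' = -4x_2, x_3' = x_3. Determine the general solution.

x_1(t) = c_1e^(-2t) + 2c_2e^(-4t), x_2(t) = c_2e^(-4t), x_3(t) = c_3e^(t)

Coefficient matrix A = [[-2, -4, 0], [0, -4, 0], [0, 0, 1]].
det(A - λI) = 0 gives eigenvalues λ = -2, -4, 1.
For λ=-2: eigenvector (1,0,0).
For λ=-4: eigenvector (2,1,0).
For λ=1: eigenvector (0,0,1).
General solution: c_1e^(-2t)(1,0,0) + c_2e^(-4t)(2,1,0) + c_3e^(t)(0,0,1).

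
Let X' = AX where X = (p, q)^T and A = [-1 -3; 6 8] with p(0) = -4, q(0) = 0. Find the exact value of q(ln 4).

A = [[-1,-3],[6,8]]; eigenvalues λ = 2, 5.
Eigenvectors: (-1,1) for λ=2, (1,-2) for λ=5.
From the initial condition, c_1 = 8, c_2 = 4.
q(ln 4) = (8)(4^2)(1) + (4)(4^5)(-2) = -8064.

-8064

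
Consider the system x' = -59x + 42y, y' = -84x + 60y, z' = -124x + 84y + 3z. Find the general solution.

x(t) = 3K_1e^(-3t) + 2K_2e^(4t), y(t) = 4K_1e^(-3t) + 3K_2e^(4t), z(t) = 6K_1e^(-3t) + 4K_2e^(4t) + K_3e^(3t)

Coefficient matrix A = [[-59, 42, 0], [-84, 60, 0], [-124, 84, 3]].
det(A - λI) = 0 gives eigenvalues λ = -3, 4, 3.
For λ=-3: eigenvector (3,4,6).
For λ=4: eigenvector (2,3,4).
For λ=3: eigenvector (0,0,1).
General solution: K_1e^(-3t)(3,4,6) + K_2e^(4t)(2,3,4) + K_3e^(3t)(0,0,1).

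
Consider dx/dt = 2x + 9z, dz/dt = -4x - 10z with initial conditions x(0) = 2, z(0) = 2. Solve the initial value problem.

Coefficient matrix A = [[2, 9], [-4, -10]].
Characteristic polynomial det(A - λI) = λ^2 + 8λ + 16 = 0.
Single eigenvalue λ = -4 with algebraic multiplicity 2.
Eigenvector v = (-3,2); generalized eigenvector w with (A-λI)w=v is (1,-1).
General solution: e^(-4t)[c_1·v + c_2·(t·v + w)].
Applying x(0)=2, z(0)=2 gives c_1=-4, c_2=-10.

x(t) = 30te^(-4t) + 2e^(-4t), z(t) = -20te^(-4t) + 2e^(-4t)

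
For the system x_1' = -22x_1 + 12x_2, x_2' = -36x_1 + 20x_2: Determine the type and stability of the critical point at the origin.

saddle

A = [[-22,12],[-36,20]]; det(A-λI) = λ^2 + 2λ - 8.
λ = -4, 2: opposite signs.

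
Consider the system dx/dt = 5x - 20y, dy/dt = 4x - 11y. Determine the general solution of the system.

x(t) = 2K_1e^(-3t)sin(4t) + K_1e^(-3t)cos(4t) + K_2e^(-3t)sin(4t) - 2K_2e^(-3t)cos(4t), y(t) = K_1e^(-3t)sin(4t) - K_2e^(-3t)cos(4t)

Coefficient matrix A = [[5, -20], [4, -11]].
Characteristic polynomial det(A - λI) = λ^2 + 6λ + 25 = 0.
Eigenvalues λ = -3 ± 4i (complex conjugate pair).
For λ=-3+4i: an eigenvector is (1,0) - i(2,1) = (1 - 2i, 0 - i).
A real fundamental pair from Re and Im of e^((-3+4i)t)v: X_1 = e^(-3t)(cos(4t)·(1,0) + sin(4t)·(2,1)), X_2 = e^(-3t)(sin(4t)·(1,0) - cos(4t)·(2,1)).
General solution: K_1X_1 + K_2X_2.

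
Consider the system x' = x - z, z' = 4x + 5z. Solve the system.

x(t) = -c_1e^(3t) - c_2te^(3t), z(t) = 2c_1e^(3t) + 2c_2te^(3t) + c_2e^(3t)

Coefficient matrix A = [[1, -1], [4, 5]].
Characteristic polynomial det(A - λI) = λ^2 - 6λ + 9 = 0.
Single eigenvalue λ = 3 with algebraic multiplicity 2.
Eigenvector v = (-1,2); generalized eigenvector w with (A-λI)w=v is (0,1).
General solution: e^(3t)[c_1·v + c_2·(t·v + w)].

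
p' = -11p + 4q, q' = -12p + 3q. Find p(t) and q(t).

p(t) = -c_1e^(-3t) - 2c_2e^(-5t), q(t) = -2c_1e^(-3t) - 3c_2e^(-5t)

Coefficient matrix A = [[-11, 4], [-12, 3]].
Characteristic polynomial det(A - λI) = λ^2 + 8λ + 15 = 0.
Eigenvalues λ = -3, -5.
For λ=-3: (A-λI) row 1 is [-8, 4], so an eigenvector is (-1, -2).
For λ=-5: (A-λI) row 1 is [-6, 4], so an eigenvector is (-2, -3).
General solution: c_1e^(-3t)(-1,-2) + c_2e^(-5t)(-2,-3).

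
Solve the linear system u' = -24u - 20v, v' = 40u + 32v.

Coefficient matrix A = [[-24, -20], [40, 32]].
Characteristic polynomial det(A - λI) = λ^2 - 8λ + 32 = 0.
Eigenvalues λ = 4 ± 4i (complex conjugate pair).
For λ=4+4i: an eigenvector is (-2,3) - i(-1,1) = (-2 + i, 3 - i).
A real fundamental pair from Re and Im of e^((4+4i)t)v: X_1 = e^(4t)(cos(4t)·(-2,3) + sin(4t)·(-1,1)), X_2 = e^(4t)(sin(4t)·(-2,3) - cos(4t)·(-1,1)).
General solution: C_1X_1 + C_2X_2.

u(t) = -C_1e^(4t)sin(4t) - 2C_1e^(4t)cos(4t) - 2C_2e^(4t)sin(4t) + C_2e^(4t)cos(4t), v(t) = C_1e^(4t)sin(4t) + 3C_1e^(4t)cos(4t) + 3C_2e^(4t)sin(4t) - C_2e^(4t)cos(4t)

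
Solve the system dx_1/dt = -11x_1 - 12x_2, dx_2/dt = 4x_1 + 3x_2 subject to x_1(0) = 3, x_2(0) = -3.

x_1(t) = 9e^(-3t) - 6e^(-5t), x_2(t) = -6e^(-3t) + 3e^(-5t)

Coefficient matrix A = [[-11, -12], [4, 3]].
Characteristic polynomial det(A - λI) = λ^2 + 8λ + 15 = 0.
Eigenvalues λ = -5, -3.
For λ=-5: (A-λI) row 1 is [-6, -12], so an eigenvector is (2, -1).
For λ=-3: (A-λI) row 1 is [-8, -12], so an eigenvector is (3, -2).
General solution: K_1e^(-5t)(2,-1) + K_2e^(-3t)(3,-2).
Applying x_1(0)=3, x_2(0)=-3 gives K_1=-3, K_2=3.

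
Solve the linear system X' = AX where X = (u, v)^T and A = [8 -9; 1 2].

Coefficient matrix A = [[8, -9], [1, 2]].
Characteristic polynomial det(A - λI) = λ^2 - 10λ + 25 = 0.
Single eigenvalue λ = 5 with algebraic multiplicity 2.
Eigenvector v = (3,1); generalized eigenvector w with (A-λI)w=v is (-2,-1).
General solution: e^(5t)[K_1·v + K_2·(t·v + w)].

u(t) = 3K_1e^(5t) + 3K_2te^(5t) - 2K_2e^(5t), v(t) = K_1e^(5t) + K_2te^(5t) - K_2e^(5t)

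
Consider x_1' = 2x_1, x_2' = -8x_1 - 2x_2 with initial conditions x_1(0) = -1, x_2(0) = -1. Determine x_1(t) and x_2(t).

x_1(t) = -e^(2t), x_2(t) = 2e^(2t) - 3e^(-2t)

Coefficient matrix A = [[2, 0], [-8, -2]].
Characteristic polynomial det(A - λI) = λ^2 - 4 = 0.
Eigenvalues λ = -2, 2.
For λ=-2: (A-λI) row 1 is [4, 0], so an eigenvector is (0, 1).
For λ=2: (A-λI) row 2 is [-8, -4], so an eigenvector is (-1, 2).
General solution: K_1e^(-2t)(0,1) + K_2e^(2t)(-1,2).
Applying x_1(0)=-1, x_2(0)=-1 gives K_1=-3, K_2=1.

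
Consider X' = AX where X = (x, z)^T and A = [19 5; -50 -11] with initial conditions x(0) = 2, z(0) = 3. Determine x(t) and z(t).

x(t) = 9e^(4t)sin(5t) + 2e^(4t)cos(5t), z(t) = -29e^(4t)sin(5t) + 3e^(4t)cos(5t)

Coefficient matrix A = [[19, 5], [-50, -11]].
Characteristic polynomial det(A - λI) = λ^2 - 8λ + 41 = 0.
Eigenvalues λ = 4 ± 5i (complex conjugate pair).
For λ=4+5i: an eigenvector is (1,-3) - i(0,-1) = (1, -3 + i).
A real fundamental pair from Re and Im of e^((4+5i)t)v: X_1 = e^(4t)(cos(5t)·(1,-3) + sin(5t)·(0,-1)), X_2 = e^(4t)(sin(5t)·(1,-3) - cos(5t)·(0,-1)).
General solution: c_1X_1 + c_2X_2.
Applying x(0)=2, z(0)=3 gives c_1=2, c_2=9.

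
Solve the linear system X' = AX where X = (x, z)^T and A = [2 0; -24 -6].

Coefficient matrix A = [[2, 0], [-24, -6]].
Characteristic polynomial det(A - λI) = λ^2 + 4λ - 12 = 0.
Eigenvalues λ = -6, 2.
For λ=-6: (A-λI) row 1 is [8, 0], so an eigenvector is (0, 1).
For λ=2: (A-λI) row 2 is [-24, -8], so an eigenvector is (-1, 3).
General solution: K_1e^(-6t)(0,1) + K_2e^(2t)(-1,3).

x(t) = -K_2e^(2t), z(t) = K_1e^(-6t) + 3K_2e^(2t)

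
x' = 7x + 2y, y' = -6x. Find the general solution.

x(t) = -2K_1e^(4t) + K_2e^(3t), y(t) = 3K_1e^(4t) - 2K_2e^(3t)

Coefficient matrix A = [[7, 2], [-6, 0]].
Characteristic polynomial det(A - λI) = λ^2 - 7λ + 12 = 0.
Eigenvalues λ = 4, 3.
For λ=4: (A-λI) row 1 is [3, 2], so an eigenvector is (-2, 3).
For λ=3: (A-λI) row 1 is [4, 2], so an eigenvector is (1, -2).
General solution: K_1e^(4t)(-2,3) + K_2e^(3t)(1,-2).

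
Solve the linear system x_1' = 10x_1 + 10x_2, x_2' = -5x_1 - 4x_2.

Coefficient matrix A = [[10, 10], [-5, -4]].
Characteristic polynomial det(A - λI) = λ^2 - 6λ + 10 = 0.
Eigenvalues λ = 3 ± i (complex conjugate pair).
For λ=3+i: an eigenvector is (-3,2) - i(-1,1) = (-3 + i, 2 - i).
A real fundamental pair from Re and Im of e^((3+i)t)v: X_1 = e^(3t)(cos(t)·(-3,2) + sin(t)·(-1,1)), X_2 = e^(3t)(sin(t)·(-3,2) - cos(t)·(-1,1)).
General solution: c_1X_1 + c_2X_2.

x_1(t) = -c_1e^(3t)sin(t) - 3c_1e^(3t)cos(t) - 3c_2e^(3t)sin(t) + c_2e^(3t)cos(t), x_2(t) = c_1e^(3t)sin(t) + 2c_1e^(3t)cos(t) + 2c_2e^(3t)sin(t) - c_2e^(3t)cos(t)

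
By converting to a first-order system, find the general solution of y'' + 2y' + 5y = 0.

y(t) = c_1e^(-t)cos(2t) + c_2e^(-t)sin(2t)

Let x_1 = y, x_2 = y'. Then x_1' = x_2 and x_2' = -5x_1 - 2x_2.
A = [[0,1],[-5,-2]]; det(A-λI) = λ^2 + 2λ + 5.
Eigenvalues λ = -1 ± 2i.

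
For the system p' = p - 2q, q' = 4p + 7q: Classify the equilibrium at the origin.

unstable node

A = [[1,-2],[4,7]]; det(A-λI) = λ^2 - 8λ + 15.
λ = 3, 5: both positive.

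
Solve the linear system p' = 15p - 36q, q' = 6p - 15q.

p(t) = -3K_1e^(3t) - 2K_2e^(-3t), q(t) = -K_1e^(3t) - K_2e^(-3t)

Coefficient matrix A = [[15, -36], [6, -15]].
Characteristic polynomial det(A - λI) = λ^2 - 9 = 0.
Eigenvalues λ = 3, -3.
For λ=3: (A-λI) row 1 is [12, -36], so an eigenvector is (-3, -1).
For λ=-3: (A-λI) row 1 is [18, -36], so an eigenvector is (-2, -1).
General solution: K_1e^(3t)(-3,-1) + K_2e^(-3t)(-2,-1).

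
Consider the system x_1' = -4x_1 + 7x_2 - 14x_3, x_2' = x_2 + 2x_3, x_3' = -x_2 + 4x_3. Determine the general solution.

Coefficient matrix A = [[-4, 7, -14], [0, 1, 2], [0, -1, 4]].
det(A - λI) = 0 gives eigenvalues λ = -4, 3, 2.
For λ=-4: eigenvector (1,0,0).
For λ=3: eigenvector (1,-1,-1).
For λ=2: eigenvector (0,2,1).
General solution: C_1e^(-4t)(1,0,0) + C_2e^(3t)(1,-1,-1) + C_3e^(2t)(0,2,1).

x_1(t) = C_1e^(-4t) + C_2e^(3t), x_2(t) = -C_2e^(3t) + 2C_3e^(2t), x_3(t) = -C_2e^(3t) + C_3e^(2t)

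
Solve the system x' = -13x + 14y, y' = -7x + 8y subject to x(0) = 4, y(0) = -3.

x(t) = -10e^(t) + 14e^(-6t), y(t) = -10e^(t) + 7e^(-6t)

Coefficient matrix A = [[-13, 14], [-7, 8]].
Characteristic polynomial det(A - λI) = λ^2 + 5λ - 6 = 0.
Eigenvalues λ = 1, -6.
For λ=1: (A-λI) row 1 is [-14, 14], so an eigenvector is (-1, -1).
For λ=-6: (A-λI) row 1 is [-7, 14], so an eigenvector is (-2, -1).
General solution: C_1e^(t)(-1,-1) + C_2e^(-6t)(-2,-1).
Applying x(0)=4, y(0)=-3 gives C_1=10, C_2=-7.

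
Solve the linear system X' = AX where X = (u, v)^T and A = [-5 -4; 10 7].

u(t) = -c_1e^(t)sin(2t) - c_1e^(t)cos(2t) - c_2e^(t)sin(2t) + c_2e^(t)cos(2t), v(t) = c_1e^(t)sin(2t) + 2c_1e^(t)cos(2t) + 2c_2e^(t)sin(2t) - c_2e^(t)cos(2t)

Coefficient matrix A = [[-5, -4], [10, 7]].
Characteristic polynomial det(A - λI) = λ^2 - 2λ + 5 = 0.
Eigenvalues λ = 1 ± 2i (complex conjugate pair).
For λ=1+2i: an eigenvector is (-1,2) - i(-1,1) = (-1 + i, 2 - i).
A real fundamental pair from Re and Im of e^((1+2i)t)v: X_1 = e^(t)(cos(2t)·(-1,2) + sin(2t)·(-1,1)), X_2 = e^(t)(sin(2t)·(-1,2) - cos(2t)·(-1,1)).
General solution: c_1X_1 + c_2X_2.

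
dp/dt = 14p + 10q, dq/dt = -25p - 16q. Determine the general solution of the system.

p(t) = -K_1e^(-t)sin(5t) - K_1e^(-t)cos(5t) - K_2e^(-t)sin(5t) + K_2e^(-t)cos(5t), q(t) = 2K_1e^(-t)sin(5t) + K_1e^(-t)cos(5t) + K_2e^(-t)sin(5t) - 2K_2e^(-t)cos(5t)

Coefficient matrix A = [[14, 10], [-25, -16]].
Characteristic polynomial det(A - λI) = λ^2 + 2λ + 26 = 0.
Eigenvalues λ = -1 ± 5i (complex conjugate pair).
For λ=-1+5i: an eigenvector is (-1,1) - i(-1,2) = (-1 + i, 1 - 2i).
A real fundamental pair from Re and Im of e^((-1+5i)t)v: X_1 = e^(-t)(cos(5t)·(-1,1) + sin(5t)·(-1,2)), X_2 = e^(-t)(sin(5t)·(-1,1) - cos(5t)·(-1,2)).
General solution: K_1X_1 + K_2X_2.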